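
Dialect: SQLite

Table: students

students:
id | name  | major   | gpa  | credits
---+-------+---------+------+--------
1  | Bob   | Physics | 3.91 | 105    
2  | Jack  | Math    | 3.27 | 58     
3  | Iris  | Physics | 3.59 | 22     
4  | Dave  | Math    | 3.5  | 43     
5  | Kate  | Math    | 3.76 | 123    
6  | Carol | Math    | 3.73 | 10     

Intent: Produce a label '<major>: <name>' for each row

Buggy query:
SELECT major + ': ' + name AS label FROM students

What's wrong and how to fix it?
Bug: '+' is numeric addition; on text columns SQLite converts them to 0 instead of concatenating

Fix: Use the || operator for string concatenation

Corrected query:
SELECT major || ': ' || name AS label FROM students

Result:
label        
-------------
Physics: Bob 
Math: Jack   
Physics: Iris
Math: Dave   
Math: Kate   
Math: Carol  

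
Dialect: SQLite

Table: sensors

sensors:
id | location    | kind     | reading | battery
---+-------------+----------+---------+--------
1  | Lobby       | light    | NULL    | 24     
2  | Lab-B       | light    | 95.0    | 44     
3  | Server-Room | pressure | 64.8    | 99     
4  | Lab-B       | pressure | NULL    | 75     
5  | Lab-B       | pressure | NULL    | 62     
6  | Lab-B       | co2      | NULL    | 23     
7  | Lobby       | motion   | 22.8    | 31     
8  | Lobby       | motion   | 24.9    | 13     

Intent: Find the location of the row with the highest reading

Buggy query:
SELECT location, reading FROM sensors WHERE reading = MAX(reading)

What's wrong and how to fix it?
Bug: MAX(reading) is an aggregate and cannot be used directly in WHERE

Fix: Use a subquery: WHERE reading = (SELECT MAX(reading) FROM sensors)

Corrected query:
SELECT location, reading FROM sensors WHERE reading = (SELECT MAX(reading) FROM sensors)

Result:
location | reading
---------+--------
Lab-B    | 95     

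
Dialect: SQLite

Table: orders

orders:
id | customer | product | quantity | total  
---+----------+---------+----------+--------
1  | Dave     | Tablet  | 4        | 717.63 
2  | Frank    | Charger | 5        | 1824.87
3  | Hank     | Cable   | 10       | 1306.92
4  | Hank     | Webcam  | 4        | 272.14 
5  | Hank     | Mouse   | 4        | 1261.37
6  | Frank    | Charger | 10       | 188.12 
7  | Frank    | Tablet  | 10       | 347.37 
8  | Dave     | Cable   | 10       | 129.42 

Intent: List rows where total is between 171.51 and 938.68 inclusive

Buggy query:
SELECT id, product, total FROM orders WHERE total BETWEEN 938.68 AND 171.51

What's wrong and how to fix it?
Bug: The bounds are reversed; BETWEEN a AND b requires a <= b to match anything

Fix: Write BETWEEN 171.51 AND 938.68

Corrected query:
SELECT id, product, total FROM orders WHERE total BETWEEN 171.51 AND 938.68

Result:
id | product | total 
---+---------+-------
1  | Tablet  | 717.63
4  | Webcam  | 272.14
6  | Charger | 188.12
7  | Tablet  | 347.37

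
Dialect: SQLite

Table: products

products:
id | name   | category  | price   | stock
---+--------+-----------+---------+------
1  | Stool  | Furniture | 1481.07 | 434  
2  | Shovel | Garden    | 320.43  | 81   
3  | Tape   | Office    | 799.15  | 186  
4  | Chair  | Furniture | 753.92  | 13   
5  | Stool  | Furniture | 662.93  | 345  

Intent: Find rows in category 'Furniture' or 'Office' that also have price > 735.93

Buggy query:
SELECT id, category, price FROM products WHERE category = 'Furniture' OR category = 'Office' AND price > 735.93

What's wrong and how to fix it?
Bug: Without parentheses, AND is evaluated before OR, so the price filter only applies to the 'Office' branch

Fix: Group the OR with parentheses (or use IN), then AND the threshold

Corrected query:
SELECT id, category, price FROM products WHERE (category = 'Furniture' OR category = 'Office') AND price > 735.93

Result:
id | category  | price  
---+-----------+--------
1  | Furniture | 1481.07
3  | Office    | 799.15 
4  | Furniture | 753.92 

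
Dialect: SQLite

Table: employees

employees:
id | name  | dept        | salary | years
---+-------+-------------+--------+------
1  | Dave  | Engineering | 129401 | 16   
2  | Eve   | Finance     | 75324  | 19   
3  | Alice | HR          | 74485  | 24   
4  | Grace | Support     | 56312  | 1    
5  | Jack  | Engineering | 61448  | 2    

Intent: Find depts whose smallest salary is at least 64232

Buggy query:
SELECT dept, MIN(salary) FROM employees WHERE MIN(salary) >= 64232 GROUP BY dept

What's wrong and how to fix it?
Bug: MIN() in WHERE is a misuse of aggregate

Fix: Replace WHERE with HAVING after the GROUP BY

Corrected query:
SELECT dept, MIN(salary) FROM employees GROUP BY dept HAVING MIN(salary) >= 64232

Result:
dept    | MIN(salary)
--------+------------
Finance | 75324      
HR      | 74485      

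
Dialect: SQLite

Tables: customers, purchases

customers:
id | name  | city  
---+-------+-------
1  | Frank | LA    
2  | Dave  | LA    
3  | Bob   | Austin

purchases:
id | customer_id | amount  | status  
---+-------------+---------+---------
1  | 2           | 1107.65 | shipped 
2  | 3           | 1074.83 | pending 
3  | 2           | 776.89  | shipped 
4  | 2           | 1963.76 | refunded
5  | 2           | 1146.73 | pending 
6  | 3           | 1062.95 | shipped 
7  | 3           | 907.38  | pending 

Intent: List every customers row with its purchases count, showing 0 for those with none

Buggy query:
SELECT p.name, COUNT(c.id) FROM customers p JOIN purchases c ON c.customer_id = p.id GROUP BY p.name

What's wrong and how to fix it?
Bug: An inner join excludes parents with zero children

Fix: Use LEFT JOIN so parents without children still appear (COUNT(c.id) gives 0)

Corrected query:
SELECT p.name, COUNT(c.id) FROM customers p LEFT JOIN purchases c ON c.customer_id = p.id GROUP BY p.name

Result:
name  | COUNT(c.id)
------+------------
Bob   | 3          
Dave  | 4          
Frank | 0          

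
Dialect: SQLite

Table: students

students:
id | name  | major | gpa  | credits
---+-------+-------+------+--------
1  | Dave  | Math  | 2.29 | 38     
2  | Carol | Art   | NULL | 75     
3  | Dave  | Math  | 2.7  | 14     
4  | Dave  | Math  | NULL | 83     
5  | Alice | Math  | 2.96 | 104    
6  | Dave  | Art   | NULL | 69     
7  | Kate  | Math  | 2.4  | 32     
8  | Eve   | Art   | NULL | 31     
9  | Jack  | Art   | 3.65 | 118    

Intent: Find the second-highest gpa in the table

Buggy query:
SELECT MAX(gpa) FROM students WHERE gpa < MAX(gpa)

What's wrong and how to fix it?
Bug: The inner MAX is an aggregate inside WHERE, which is not allowed

Fix: Compute the overall MAX in a subquery, then take MAX of rows below it

Corrected query:
SELECT MAX(gpa) FROM students WHERE gpa < (SELECT MAX(gpa) FROM students)

Result:
MAX(gpa)
--------
2.96    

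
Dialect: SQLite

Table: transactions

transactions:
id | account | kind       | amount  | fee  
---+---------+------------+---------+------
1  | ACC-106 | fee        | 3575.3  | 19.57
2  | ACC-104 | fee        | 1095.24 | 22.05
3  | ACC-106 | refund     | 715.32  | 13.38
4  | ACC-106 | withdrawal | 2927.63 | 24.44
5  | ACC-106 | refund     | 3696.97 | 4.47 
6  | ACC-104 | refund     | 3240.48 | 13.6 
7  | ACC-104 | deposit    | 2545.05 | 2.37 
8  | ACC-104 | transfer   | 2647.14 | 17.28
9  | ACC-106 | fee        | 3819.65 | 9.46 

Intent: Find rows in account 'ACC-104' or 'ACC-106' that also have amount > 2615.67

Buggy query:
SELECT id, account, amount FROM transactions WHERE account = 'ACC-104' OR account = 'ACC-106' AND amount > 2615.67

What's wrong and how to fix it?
Bug: AND binds tighter than OR, so this parses as account = 'ACC-104' OR (account = 'ACC-106' AND amount > 2615.67)

Fix: Group the OR with parentheses (or use IN), then AND the threshold

Corrected query:
SELECT id, account, amount FROM transactions WHERE (account = 'ACC-104' OR account = 'ACC-106') AND amount > 2615.67

Result:
id | account | amount 
---+---------+--------
1  | ACC-106 | 3575.3 
4  | ACC-106 | 2927.63
5  | ACC-106 | 3696.97
6  | ACC-104 | 3240.48
8  | ACC-104 | 2647.14
9  | ACC-106 | 3819.65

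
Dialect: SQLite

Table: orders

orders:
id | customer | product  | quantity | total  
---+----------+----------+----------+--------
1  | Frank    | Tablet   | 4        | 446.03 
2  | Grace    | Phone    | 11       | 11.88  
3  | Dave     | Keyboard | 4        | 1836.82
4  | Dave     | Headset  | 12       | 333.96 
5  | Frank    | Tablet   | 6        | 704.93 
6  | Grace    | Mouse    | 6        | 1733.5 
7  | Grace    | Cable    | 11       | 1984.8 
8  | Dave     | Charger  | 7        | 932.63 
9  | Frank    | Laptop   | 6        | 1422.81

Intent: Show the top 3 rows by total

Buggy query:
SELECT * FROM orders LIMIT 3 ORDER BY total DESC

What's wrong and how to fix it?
Bug: LIMIT must come after ORDER BY

Fix: Sort with ORDER BY, then apply LIMIT

Corrected query:
SELECT * FROM orders ORDER BY total DESC LIMIT 3

Result:
id | customer | product  | quantity | total  
---+----------+----------+----------+--------
7  | Grace    | Cable    | 11       | 1984.8 
3  | Dave     | Keyboard | 4        | 1836.82
6  | Grace    | Mouse    | 6        | 1733.5 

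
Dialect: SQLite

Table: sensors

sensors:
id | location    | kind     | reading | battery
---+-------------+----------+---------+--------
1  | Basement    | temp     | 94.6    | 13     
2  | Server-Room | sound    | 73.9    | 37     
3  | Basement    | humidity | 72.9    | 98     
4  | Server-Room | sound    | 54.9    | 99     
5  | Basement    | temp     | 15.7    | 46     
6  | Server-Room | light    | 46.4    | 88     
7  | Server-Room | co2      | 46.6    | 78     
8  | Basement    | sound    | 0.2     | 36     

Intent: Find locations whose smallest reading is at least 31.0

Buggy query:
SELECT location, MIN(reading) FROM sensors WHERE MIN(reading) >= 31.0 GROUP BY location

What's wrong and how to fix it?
Bug: MIN() in WHERE is a misuse of aggregate

Fix: Use HAVING for the per-group MIN condition

Corrected query:
SELECT location, MIN(reading) FROM sensors GROUP BY location HAVING MIN(reading) >= 31.0

Result:
location    | MIN(reading)
------------+-------------
Server-Room | 46.4        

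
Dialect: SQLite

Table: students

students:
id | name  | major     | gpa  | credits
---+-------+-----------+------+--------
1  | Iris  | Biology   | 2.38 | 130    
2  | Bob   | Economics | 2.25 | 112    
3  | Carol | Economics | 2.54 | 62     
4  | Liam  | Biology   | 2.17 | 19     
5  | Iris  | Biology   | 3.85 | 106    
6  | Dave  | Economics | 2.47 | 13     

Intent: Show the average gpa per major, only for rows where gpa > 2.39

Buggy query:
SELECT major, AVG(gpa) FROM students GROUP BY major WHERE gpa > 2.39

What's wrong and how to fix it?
Bug: WHERE cannot follow GROUP BY

Fix: Move the WHERE clause before GROUP BY

Corrected query:
SELECT major, AVG(gpa) FROM students WHERE gpa > 2.39 GROUP BY major

Result:
major     | AVG(gpa)
----------+---------
Biology   | 3.85    
Economics | 2.505   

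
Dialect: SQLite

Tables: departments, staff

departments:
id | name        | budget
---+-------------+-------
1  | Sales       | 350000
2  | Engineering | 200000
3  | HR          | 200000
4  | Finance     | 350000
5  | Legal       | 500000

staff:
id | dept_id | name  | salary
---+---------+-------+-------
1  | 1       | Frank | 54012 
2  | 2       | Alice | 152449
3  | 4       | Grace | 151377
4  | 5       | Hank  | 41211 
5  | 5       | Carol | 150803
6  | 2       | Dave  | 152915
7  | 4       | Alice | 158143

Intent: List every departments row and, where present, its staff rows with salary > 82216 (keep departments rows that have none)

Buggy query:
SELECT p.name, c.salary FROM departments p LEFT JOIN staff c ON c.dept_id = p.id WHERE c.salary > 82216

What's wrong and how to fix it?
Bug: Filtering c.salary in WHERE discards the NULL rows produced by LEFT JOIN, turning it into an inner join

Fix: Move the right-table condition into the ON clause so unmatched parents are kept

Corrected query:
SELECT p.name, c.salary FROM departments p LEFT JOIN staff c ON c.dept_id = p.id AND c.salary > 82216

Result:
name        | salary
------------+-------
Sales       | NULL  
Engineering | 152449
Engineering | 152915
HR          | NULL  
Finance     | 151377
Finance     | 158143
Legal       | 150803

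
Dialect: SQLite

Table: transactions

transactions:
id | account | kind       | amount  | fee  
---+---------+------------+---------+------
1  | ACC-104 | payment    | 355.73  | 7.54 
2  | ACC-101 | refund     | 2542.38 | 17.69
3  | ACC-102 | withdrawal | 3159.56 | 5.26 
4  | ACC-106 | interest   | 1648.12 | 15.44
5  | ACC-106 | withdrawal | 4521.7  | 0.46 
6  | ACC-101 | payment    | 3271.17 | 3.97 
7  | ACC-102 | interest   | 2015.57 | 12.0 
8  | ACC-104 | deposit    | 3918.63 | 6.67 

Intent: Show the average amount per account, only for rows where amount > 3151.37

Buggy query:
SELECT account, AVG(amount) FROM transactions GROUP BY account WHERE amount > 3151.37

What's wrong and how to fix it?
Bug: Row-level WHERE must come before GROUP BY in the clause order

Fix: Move the WHERE clause before GROUP BY

Corrected query:
SELECT account, AVG(amount) FROM transactions WHERE amount > 3151.37 GROUP BY account

Result:
account | AVG(amount)
--------+------------
ACC-101 | 3271.17    
ACC-102 | 3159.56    
ACC-104 | 3918.63    
ACC-106 | 4521.7     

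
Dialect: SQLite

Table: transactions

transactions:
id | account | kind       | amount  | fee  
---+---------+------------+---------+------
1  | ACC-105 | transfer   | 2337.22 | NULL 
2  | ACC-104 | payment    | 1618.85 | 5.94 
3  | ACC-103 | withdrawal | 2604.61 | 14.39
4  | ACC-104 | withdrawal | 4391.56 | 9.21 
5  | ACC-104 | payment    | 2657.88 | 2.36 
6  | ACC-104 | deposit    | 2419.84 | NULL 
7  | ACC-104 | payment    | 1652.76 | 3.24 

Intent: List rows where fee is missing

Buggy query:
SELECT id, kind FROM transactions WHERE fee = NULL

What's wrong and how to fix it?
Bug: '= NULL' is always unknown in SQL three-valued logic, so no rows match

Fix: Use IS NULL to test for NULL

Corrected query:
SELECT id, kind FROM transactions WHERE fee IS NULL

Result:
id | kind    
---+---------
1  | transfer
6  | deposit 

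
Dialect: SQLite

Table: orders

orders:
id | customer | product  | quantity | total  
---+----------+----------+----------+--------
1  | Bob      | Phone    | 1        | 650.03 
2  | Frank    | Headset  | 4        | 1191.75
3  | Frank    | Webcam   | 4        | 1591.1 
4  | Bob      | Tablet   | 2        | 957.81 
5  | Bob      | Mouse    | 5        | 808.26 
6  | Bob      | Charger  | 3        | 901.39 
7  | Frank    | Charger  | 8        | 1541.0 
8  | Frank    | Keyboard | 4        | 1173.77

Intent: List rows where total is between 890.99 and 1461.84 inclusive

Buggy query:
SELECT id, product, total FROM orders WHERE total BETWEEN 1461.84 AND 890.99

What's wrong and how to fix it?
Bug: The bounds are reversed; BETWEEN a AND b requires a <= b to match anything

Fix: Swap the bounds so the smaller value comes first

Corrected query:
SELECT id, product, total FROM orders WHERE total BETWEEN 890.99 AND 1461.84

Result:
id | product  | total  
---+----------+--------
2  | Headset  | 1191.75
4  | Tablet   | 957.81 
6  | Charger  | 901.39 
8  | Keyboard | 1173.77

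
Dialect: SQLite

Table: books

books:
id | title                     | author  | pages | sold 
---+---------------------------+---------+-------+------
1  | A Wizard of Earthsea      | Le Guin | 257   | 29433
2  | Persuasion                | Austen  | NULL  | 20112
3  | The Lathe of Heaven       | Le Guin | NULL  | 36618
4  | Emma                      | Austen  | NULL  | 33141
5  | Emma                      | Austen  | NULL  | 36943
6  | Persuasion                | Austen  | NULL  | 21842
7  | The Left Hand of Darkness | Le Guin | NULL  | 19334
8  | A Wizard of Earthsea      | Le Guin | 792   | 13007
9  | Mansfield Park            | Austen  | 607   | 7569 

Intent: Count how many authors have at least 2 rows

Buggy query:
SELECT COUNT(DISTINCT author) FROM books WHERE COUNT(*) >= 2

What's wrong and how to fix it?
Bug: COUNT(*) cannot appear in WHERE; the per-group count doesn't exist yet

Fix: Group first with HAVING COUNT(*) >= 2, then COUNT the resulting groups

Corrected query:
SELECT COUNT(*) FROM (SELECT author FROM books GROUP BY author HAVING COUNT(*) >= 2)

Result:
COUNT(*)
--------
2       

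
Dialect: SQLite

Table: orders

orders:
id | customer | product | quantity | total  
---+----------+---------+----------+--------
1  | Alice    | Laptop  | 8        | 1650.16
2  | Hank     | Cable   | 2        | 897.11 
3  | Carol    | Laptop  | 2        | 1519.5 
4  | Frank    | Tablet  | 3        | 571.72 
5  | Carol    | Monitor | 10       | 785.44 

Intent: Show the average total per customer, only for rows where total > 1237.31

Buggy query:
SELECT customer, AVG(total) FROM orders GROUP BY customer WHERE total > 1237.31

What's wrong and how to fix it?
Bug: WHERE cannot follow GROUP BY

Fix: Place WHERE between FROM and GROUP BY

Corrected query:
SELECT customer, AVG(total) FROM orders WHERE total > 1237.31 GROUP BY customer

Result:
customer | AVG(total)
---------+-----------
Alice    | 1650.16   
Carol    | 1519.5    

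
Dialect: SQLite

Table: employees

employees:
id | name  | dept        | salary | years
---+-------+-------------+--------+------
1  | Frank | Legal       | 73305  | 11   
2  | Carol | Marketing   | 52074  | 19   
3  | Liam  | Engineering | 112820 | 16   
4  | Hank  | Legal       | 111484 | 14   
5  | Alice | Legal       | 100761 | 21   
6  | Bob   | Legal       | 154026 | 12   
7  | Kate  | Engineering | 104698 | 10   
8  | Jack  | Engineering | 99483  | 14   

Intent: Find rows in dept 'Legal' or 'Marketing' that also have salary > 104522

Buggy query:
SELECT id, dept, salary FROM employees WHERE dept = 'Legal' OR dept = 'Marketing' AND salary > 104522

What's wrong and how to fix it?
Bug: AND binds tighter than OR, so this parses as dept = 'Legal' OR (dept = 'Marketing' AND salary > 104522)

Fix: Add parentheses around the OR so the AND applies to both alternatives

Corrected query:
SELECT id, dept, salary FROM employees WHERE (dept = 'Legal' OR dept = 'Marketing') AND salary > 104522

Result:
id | dept  | salary
---+-------+-------
4  | Legal | 111484
6  | Legal | 154026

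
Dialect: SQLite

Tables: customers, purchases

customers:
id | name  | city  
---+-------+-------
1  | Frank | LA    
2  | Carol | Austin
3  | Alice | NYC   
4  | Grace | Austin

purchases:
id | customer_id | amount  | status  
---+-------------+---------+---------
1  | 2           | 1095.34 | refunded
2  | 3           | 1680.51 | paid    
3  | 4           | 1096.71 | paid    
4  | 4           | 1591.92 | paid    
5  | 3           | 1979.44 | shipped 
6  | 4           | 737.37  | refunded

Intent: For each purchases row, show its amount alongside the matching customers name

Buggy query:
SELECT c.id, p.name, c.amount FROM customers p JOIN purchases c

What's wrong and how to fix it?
Bug: Missing join condition: each purchases row is matched to all customers rows instead of just its own

Fix: Add ON c.customer_id = p.id to the JOIN

Corrected query:
SELECT c.id, p.name, c.amount FROM customers p JOIN purchases c ON c.customer_id = p.id

Result:
id | name  | amount 
---+-------+--------
1  | Carol | 1095.34
2  | Alice | 1680.51
3  | Grace | 1096.71
4  | Grace | 1591.92
5  | Alice | 1979.44
6  | Grace | 737.37 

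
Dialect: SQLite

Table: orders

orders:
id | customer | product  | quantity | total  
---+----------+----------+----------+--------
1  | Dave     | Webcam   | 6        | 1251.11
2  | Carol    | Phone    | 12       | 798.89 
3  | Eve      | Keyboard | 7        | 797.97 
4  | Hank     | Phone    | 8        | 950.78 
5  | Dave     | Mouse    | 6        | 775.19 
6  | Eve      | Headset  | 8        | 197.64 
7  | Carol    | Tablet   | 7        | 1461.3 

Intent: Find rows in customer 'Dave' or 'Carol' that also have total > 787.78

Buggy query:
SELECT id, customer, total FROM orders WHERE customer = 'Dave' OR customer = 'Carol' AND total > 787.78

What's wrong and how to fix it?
Bug: AND binds tighter than OR, so this parses as customer = 'Dave' OR (customer = 'Carol' AND total > 787.78)

Fix: Add parentheses around the OR so the AND applies to both alternatives

Corrected query:
SELECT id, customer, total FROM orders WHERE (customer = 'Dave' OR customer = 'Carol') AND total > 787.78

Result:
id | customer | total  
---+----------+--------
1  | Dave     | 1251.11
2  | Carol    | 798.89 
7  | Carol    | 1461.3 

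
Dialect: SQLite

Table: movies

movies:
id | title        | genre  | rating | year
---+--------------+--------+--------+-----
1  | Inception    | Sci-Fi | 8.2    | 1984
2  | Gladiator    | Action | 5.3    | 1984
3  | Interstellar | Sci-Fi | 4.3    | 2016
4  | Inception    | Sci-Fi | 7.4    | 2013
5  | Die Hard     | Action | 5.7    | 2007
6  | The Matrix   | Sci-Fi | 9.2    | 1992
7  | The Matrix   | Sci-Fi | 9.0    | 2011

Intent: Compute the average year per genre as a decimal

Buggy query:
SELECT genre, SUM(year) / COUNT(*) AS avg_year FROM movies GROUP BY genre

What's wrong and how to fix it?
Bug: SUM(year) and COUNT(*) are both integers; the division truncates the fractional part

Fix: Multiply by 1.0 (or CAST to REAL) to force floating-point division

Corrected query:
SELECT genre, SUM(year) * 1.0 / COUNT(*) AS avg_year FROM movies GROUP BY genre

Result:
genre  | avg_year
-------+---------
Action | 1995.5  
Sci-Fi | 2003.2  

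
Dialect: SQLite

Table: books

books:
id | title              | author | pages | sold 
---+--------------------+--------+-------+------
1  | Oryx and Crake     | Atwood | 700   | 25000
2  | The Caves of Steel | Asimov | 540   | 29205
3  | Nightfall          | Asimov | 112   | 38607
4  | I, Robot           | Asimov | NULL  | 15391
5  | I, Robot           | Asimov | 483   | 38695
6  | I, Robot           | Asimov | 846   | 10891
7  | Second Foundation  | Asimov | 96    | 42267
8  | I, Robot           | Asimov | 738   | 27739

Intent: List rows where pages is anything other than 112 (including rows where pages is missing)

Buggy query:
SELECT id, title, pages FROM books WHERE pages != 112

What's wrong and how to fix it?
Bug: 'pages != 112' is unknown when pages is NULL, so NULL rows are silently excluded

Fix: Add an explicit OR pages IS NULL to include the missing-value rows

Corrected query:
SELECT id, title, pages FROM books WHERE pages != 112 OR pages IS NULL

Result:
id | title              | pages
---+--------------------+------
1  | Oryx and Crake     | 700  
2  | The Caves of Steel | 540  
4  | I, Robot           | NULL 
5  | I, Robot           | 483  
6  | I, Robot           | 846  
7  | Second Foundation  | 96   
8  | I, Robot           | 738  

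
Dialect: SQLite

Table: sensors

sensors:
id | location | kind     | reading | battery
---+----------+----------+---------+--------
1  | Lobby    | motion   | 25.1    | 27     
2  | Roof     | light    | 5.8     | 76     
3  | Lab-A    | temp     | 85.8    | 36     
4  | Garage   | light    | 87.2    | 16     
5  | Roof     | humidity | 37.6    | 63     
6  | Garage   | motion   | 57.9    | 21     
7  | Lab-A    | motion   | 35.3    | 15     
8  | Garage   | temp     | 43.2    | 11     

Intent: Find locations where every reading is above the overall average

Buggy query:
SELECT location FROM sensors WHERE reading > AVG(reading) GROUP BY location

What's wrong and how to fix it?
Bug: AVG() is an aggregate; it can't sit directly in WHERE

Fix: Compute the overall average in a scalar subquery and compare each group's MIN against it in HAVING

Corrected query:
SELECT location FROM sensors GROUP BY location HAVING MIN(reading) > (SELECT AVG(reading) FROM sensors)

Result:
(no rows)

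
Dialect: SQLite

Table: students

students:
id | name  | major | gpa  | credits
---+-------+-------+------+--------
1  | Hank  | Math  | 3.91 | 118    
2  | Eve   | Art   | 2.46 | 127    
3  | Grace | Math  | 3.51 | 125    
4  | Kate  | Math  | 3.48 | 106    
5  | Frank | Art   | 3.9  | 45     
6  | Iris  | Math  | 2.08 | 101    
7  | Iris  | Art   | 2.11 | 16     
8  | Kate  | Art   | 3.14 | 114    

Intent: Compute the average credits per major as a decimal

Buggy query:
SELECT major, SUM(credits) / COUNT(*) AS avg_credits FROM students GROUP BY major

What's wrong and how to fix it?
Bug: SUM(credits) and COUNT(*) are both integers; the division truncates the fractional part

Fix: Multiply by 1.0 (or CAST to REAL) to force floating-point division

Corrected query:
SELECT major, SUM(credits) * 1.0 / COUNT(*) AS avg_credits FROM students GROUP BY major

Result:
major | avg_credits
------+------------
Art   | 75.5       
Math  | 112.5      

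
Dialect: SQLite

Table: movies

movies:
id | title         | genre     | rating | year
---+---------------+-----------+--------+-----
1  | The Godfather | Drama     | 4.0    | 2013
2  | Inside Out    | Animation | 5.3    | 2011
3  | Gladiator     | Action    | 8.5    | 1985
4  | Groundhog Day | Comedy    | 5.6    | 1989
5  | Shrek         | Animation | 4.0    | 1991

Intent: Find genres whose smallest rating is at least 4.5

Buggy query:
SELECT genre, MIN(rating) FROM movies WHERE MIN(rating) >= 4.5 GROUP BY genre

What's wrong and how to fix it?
Bug: Aggregates like MIN are computed per group after WHERE runs

Fix: Replace WHERE with HAVING after the GROUP BY

Corrected query:
SELECT genre, MIN(rating) FROM movies GROUP BY genre HAVING MIN(rating) >= 4.5

Result:
genre  | MIN(rating)
-------+------------
Action | 8.5        
Comedy | 5.6        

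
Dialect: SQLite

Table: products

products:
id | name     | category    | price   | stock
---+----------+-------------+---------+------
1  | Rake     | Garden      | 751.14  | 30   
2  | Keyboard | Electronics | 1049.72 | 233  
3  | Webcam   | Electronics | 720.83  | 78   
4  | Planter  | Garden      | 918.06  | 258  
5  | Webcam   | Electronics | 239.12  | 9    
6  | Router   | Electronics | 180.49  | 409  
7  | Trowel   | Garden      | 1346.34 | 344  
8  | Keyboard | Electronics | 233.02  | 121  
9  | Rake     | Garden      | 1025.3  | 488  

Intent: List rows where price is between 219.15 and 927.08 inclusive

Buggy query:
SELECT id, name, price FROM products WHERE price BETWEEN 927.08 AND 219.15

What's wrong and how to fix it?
Bug: BETWEEN expects the lower bound first; with 927.08 AND 219.15 the range is empty

Fix: Swap the bounds so the smaller value comes first

Corrected query:
SELECT id, name, price FROM products WHERE price BETWEEN 219.15 AND 927.08

Result:
id | name     | price 
---+----------+-------
1  | Rake     | 751.14
3  | Webcam   | 720.83
4  | Planter  | 918.06
5  | Webcam   | 239.12
8  | Keyboard | 233.02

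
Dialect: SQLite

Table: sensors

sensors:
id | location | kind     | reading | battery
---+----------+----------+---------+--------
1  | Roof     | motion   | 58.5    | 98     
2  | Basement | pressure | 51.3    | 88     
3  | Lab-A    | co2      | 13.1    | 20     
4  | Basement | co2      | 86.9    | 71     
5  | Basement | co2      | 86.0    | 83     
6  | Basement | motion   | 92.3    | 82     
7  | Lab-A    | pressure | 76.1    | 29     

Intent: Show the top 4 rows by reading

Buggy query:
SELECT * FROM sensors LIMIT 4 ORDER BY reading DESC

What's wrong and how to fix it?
Bug: LIMIT must come after ORDER BY

Fix: Sort with ORDER BY, then apply LIMIT

Corrected query:
SELECT * FROM sensors ORDER BY reading DESC LIMIT 4

Result:
id | location | kind     | reading | battery
---+----------+----------+---------+--------
6  | Basement | motion   | 92.3    | 82     
4  | Basement | co2      | 86.9    | 71     
5  | Basement | co2      | 86      | 83     
7  | Lab-A    | pressure | 76.1    | 29     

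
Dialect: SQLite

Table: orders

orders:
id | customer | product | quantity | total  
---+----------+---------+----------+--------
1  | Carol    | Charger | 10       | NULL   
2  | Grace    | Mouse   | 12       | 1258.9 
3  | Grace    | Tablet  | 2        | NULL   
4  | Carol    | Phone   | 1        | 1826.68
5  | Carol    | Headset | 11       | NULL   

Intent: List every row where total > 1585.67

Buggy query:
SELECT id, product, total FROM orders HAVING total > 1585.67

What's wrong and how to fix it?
Bug: This is a non-aggregate query (no GROUP BY, no aggregates), so in SQLite the HAVING clause is invalid here; a row-level condition belongs in WHERE

Fix: Use WHERE for row-level filtering

Corrected query:
SELECT id, product, total FROM orders WHERE total > 1585.67

Result:
id | product | total  
---+---------+--------
4  | Phone   | 1826.68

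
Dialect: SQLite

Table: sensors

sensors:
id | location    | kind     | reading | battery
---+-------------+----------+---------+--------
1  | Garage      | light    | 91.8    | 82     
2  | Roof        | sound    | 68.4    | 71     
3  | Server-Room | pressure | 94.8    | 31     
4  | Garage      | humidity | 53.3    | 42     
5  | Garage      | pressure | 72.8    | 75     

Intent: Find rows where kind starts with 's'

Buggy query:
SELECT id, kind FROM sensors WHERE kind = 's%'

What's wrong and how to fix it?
Bug: '=' compares the literal string including the % character; pattern matching needs LIKE

Fix: Replace '=' with LIKE so 's%' is treated as a pattern

Corrected query:
SELECT id, kind FROM sensors WHERE kind LIKE 's%'

Result:
id | kind 
---+------
2  | sound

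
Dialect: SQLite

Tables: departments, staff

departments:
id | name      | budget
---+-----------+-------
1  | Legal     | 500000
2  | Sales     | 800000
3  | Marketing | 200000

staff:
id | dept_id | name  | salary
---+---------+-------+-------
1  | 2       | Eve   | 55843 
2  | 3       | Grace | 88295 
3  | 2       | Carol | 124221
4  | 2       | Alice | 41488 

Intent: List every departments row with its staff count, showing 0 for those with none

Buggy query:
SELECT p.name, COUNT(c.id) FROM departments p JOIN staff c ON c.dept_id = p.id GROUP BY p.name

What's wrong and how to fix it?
Bug: An inner join excludes parents with zero children

Fix: Use LEFT JOIN so parents without children still appear (COUNT(c.id) gives 0)

Corrected query:
SELECT p.name, COUNT(c.id) FROM departments p LEFT JOIN staff c ON c.dept_id = p.id GROUP BY p.name

Result:
name      | COUNT(c.id)
----------+------------
Legal     | 0          
Marketing | 1          
Sales     | 3          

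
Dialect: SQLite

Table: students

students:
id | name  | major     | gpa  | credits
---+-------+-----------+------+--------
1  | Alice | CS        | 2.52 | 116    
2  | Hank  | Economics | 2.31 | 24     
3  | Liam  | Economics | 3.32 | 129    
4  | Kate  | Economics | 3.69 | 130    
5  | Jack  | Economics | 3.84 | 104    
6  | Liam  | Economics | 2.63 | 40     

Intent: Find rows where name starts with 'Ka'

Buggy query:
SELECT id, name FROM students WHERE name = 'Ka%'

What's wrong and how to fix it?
Bug: '=' compares the literal string including the % character; pattern matching needs LIKE

Fix: Use LIKE for wildcard pattern matching

Corrected query:
SELECT id, name FROM students WHERE name LIKE 'Ka%'

Result:
id | name
---+-----
4  | Kate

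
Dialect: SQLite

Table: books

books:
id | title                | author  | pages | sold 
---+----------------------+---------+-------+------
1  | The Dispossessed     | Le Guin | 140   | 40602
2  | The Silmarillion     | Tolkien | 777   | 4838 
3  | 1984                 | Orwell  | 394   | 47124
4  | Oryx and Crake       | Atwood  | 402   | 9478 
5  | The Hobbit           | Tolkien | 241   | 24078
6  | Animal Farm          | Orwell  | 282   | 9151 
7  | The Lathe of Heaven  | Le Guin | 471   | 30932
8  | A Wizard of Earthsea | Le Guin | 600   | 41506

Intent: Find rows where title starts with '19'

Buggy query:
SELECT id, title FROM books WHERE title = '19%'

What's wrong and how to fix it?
Bug: Wildcards only work with LIKE; '=' treats '%' as a literal character

Fix: Replace '=' with LIKE so '19%' is treated as a pattern

Corrected query:
SELECT id, title FROM books WHERE title LIKE '19%'

Result:
id | title
---+------
3  | 1984 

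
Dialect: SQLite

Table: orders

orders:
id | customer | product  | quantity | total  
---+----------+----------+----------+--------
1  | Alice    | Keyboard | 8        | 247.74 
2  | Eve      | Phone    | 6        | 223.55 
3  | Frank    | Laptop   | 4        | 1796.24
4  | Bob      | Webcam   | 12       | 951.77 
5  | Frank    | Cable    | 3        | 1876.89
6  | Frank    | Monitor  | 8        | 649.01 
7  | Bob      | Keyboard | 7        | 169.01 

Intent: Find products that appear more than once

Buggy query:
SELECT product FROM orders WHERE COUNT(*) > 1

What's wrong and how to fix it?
Bug: WHERE can't reference COUNT(*); aggregates are computed after WHERE

Fix: Group first, then use HAVING for the count condition

Corrected query:
SELECT product FROM orders GROUP BY product HAVING COUNT(*) > 1

Result:
product 
--------
Keyboard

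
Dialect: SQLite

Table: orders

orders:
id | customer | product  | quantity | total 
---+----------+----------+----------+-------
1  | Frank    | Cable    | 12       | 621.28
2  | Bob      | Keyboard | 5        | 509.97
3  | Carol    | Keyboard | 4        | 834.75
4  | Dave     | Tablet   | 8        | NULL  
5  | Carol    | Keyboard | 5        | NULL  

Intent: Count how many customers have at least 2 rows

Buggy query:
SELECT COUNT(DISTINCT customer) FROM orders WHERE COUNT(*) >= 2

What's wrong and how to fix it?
Bug: WHERE filters individual rows, not groups, so a group-level COUNT is invalid there

Fix: Group first with HAVING COUNT(*) >= 2, then COUNT the resulting groups

Corrected query:
SELECT COUNT(*) FROM (SELECT customer FROM orders GROUP BY customer HAVING COUNT(*) >= 2)

Result:
COUNT(*)
--------
1       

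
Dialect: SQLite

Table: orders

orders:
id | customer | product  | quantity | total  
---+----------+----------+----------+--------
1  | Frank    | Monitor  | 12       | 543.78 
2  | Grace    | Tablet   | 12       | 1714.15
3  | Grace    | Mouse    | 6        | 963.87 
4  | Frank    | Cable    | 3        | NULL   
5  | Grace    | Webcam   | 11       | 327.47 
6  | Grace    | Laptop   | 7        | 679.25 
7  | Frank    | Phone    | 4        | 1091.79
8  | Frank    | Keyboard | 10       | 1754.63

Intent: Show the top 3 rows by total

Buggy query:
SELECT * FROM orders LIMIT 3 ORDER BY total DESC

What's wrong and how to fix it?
Bug: LIMIT must come after ORDER BY

Fix: Sort with ORDER BY, then apply LIMIT

Corrected query:
SELECT * FROM orders ORDER BY total DESC LIMIT 3

Result:
id | customer | product  | quantity | total  
---+----------+----------+----------+--------
8  | Frank    | Keyboard | 10       | 1754.63
2  | Grace    | Tablet   | 12       | 1714.15
7  | Frank    | Phone    | 4        | 1091.79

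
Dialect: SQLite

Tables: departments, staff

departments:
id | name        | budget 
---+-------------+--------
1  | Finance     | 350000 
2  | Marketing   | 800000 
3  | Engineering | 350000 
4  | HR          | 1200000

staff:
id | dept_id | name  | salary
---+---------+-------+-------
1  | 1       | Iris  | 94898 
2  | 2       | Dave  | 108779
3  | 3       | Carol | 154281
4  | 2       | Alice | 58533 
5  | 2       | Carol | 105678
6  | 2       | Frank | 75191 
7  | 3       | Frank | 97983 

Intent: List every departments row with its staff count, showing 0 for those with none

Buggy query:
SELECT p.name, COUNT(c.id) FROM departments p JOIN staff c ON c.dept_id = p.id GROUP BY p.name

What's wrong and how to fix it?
Bug: An inner join excludes parents with zero children

Fix: Switch to LEFT JOIN to retain unmatched parent rows

Corrected query:
SELECT p.name, COUNT(c.id) FROM departments p LEFT JOIN staff c ON c.dept_id = p.id GROUP BY p.name

Result:
name        | COUNT(c.id)
------------+------------
Engineering | 2          
Finance     | 1          
HR          | 0          
Marketing   | 4          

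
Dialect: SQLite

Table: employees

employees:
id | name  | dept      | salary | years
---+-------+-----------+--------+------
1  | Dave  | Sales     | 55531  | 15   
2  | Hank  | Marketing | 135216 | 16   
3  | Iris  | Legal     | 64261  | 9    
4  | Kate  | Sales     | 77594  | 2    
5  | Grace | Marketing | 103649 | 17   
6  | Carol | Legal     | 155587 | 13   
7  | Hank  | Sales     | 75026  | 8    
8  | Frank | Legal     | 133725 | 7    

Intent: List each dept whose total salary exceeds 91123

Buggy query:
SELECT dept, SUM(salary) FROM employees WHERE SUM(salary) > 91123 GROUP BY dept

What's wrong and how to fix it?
Bug: WHERE runs before GROUP BY, so aggregates aren't available there

Fix: Use HAVING (which filters groups after aggregation) instead of WHERE

Corrected query:
SELECT dept, SUM(salary) FROM employees GROUP BY dept HAVING SUM(salary) > 91123

Result:
dept      | SUM(salary)
----------+------------
Legal     | 353573     
Marketing | 238865     
Sales     | 208151     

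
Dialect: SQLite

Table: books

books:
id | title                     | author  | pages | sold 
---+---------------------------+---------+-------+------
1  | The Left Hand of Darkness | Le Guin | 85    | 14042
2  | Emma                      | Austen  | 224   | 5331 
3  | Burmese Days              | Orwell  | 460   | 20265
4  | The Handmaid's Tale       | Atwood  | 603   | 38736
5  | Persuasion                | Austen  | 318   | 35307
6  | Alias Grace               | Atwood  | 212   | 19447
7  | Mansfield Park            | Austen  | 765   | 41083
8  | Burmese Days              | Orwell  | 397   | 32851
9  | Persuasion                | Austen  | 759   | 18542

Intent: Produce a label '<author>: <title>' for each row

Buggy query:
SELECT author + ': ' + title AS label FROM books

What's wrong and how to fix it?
Bug: '+' is numeric addition; on text columns SQLite converts them to 0 instead of concatenating

Fix: Use the || operator for string concatenation

Corrected query:
SELECT author || ': ' || title AS label FROM books

Result:
label                             
----------------------------------
Le Guin: The Left Hand of Darkness
Austen: Emma                      
Orwell: Burmese Days              
Atwood: The Handmaid's Tale       
Austen: Persuasion                
Atwood: Alias Grace               
Austen: Mansfield Park            
Orwell: Burmese Days              
Austen: Persuasion                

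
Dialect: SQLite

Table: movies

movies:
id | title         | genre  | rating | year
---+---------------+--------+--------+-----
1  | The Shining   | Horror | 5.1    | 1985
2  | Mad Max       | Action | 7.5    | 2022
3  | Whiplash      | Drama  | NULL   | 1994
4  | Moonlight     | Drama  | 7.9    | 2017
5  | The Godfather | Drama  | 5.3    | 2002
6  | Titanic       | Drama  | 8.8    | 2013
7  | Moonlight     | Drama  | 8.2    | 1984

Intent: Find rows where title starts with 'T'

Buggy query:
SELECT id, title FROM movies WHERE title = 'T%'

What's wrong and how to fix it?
Bug: '=' compares the literal string including the % character; pattern matching needs LIKE

Fix: Use LIKE for wildcard pattern matching

Corrected query:
SELECT id, title FROM movies WHERE title LIKE 'T%'

Result:
id | title        
---+--------------
1  | The Shining  
5  | The Godfather
6  | Titanic      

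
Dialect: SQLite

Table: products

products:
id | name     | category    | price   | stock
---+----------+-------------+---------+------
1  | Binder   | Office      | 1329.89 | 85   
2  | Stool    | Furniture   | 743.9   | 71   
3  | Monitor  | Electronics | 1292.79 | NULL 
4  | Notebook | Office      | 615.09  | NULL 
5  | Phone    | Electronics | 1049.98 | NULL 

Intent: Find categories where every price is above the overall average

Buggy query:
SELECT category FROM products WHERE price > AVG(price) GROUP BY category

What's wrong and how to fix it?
Bug: AVG() is an aggregate; it can't sit directly in WHERE

Fix: Compute the overall average in a scalar subquery and compare each group's MIN against it in HAVING

Corrected query:
SELECT category FROM products GROUP BY category HAVING MIN(price) > (SELECT AVG(price) FROM products)

Result:
category   
-----------
Electronics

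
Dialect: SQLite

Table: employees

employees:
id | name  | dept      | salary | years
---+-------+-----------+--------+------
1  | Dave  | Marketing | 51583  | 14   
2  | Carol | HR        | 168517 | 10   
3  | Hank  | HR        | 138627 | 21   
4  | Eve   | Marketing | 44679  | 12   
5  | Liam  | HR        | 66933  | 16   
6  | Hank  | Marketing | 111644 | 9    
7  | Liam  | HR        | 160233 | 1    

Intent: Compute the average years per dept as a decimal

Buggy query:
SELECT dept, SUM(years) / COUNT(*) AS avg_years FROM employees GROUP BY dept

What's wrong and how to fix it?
Bug: SUM(years) and COUNT(*) are both integers; the division truncates the fractional part

Fix: Multiply by 1.0 (or CAST to REAL) to force floating-point division

Corrected query:
SELECT dept, SUM(years) * 1.0 / COUNT(*) AS avg_years FROM employees GROUP BY dept

Result:
dept      | avg_years
----------+----------
HR        | 12       
Marketing | 11.666667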